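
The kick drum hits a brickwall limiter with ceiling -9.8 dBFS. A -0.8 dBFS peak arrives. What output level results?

-9.8 dBFS

The limiter clamps the peak to its -9.8 dBFS ceiling.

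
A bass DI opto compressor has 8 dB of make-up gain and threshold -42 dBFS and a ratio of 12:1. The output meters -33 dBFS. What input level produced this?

-30 dBFS

Remove make-up: -33 − 8 = -41 dBFS.
The compressed level sits -41 − (-42) = 1 dB over threshold.
Undo the ratio: input overshoot = 1 × 12 = 12 dB, giving input = -30 dBFS.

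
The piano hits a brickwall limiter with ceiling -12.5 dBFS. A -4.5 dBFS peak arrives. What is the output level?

-12.5 dBFS

At ∞:1, everything above -12.5 dBFS is held at the ceiling.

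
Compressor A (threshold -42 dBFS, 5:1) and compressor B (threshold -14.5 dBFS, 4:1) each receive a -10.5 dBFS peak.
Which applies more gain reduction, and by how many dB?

A: 31.5 dB over, compressed to 6.3 dB over, so 25.2 dB of GR.
B: 4 dB over, compressed to 1 dB over, so 3 dB of GR.
Difference: 22.2 dB in favour of A.

A, by 22.2 dB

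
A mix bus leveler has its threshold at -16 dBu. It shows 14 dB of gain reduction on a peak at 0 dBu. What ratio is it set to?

8:1

Input overshoot = 0 − (-16) = 16 dB.
Output overshoot = 16 − 14 = 2 dB.
Ratio = input overshoot / output overshoot = 16 / 2 = 8.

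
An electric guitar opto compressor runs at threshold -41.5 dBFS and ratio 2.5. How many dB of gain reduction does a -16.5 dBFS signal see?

15 dB

Overshoot = -16.5 − (-41.5) = 25 dB.
After 2.5:1 compression the overshoot becomes 25/2.5 = 10 dB.
GR = overshoot in − overshoot out = 25 − 10 = 15 dB.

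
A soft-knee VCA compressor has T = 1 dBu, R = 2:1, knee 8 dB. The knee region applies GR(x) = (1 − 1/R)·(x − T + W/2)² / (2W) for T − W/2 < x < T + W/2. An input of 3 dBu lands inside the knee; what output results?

1.875 dBu

x − T + W/2 = 3 − 1 + 4 = 6.
GR = (1 − 1/2) × 6² / 16 = 0.5 × 36 / 16 = 1.125 dB.
Output = 3 − 1.125 = 1.875 dBu.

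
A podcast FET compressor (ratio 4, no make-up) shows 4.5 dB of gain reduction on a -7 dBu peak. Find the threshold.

-13 dBu

Let T be the threshold. Output overshoot = (input overshoot)/R, so -11.5 − T = (-7 − T)/4.
4·(-11.5 − T) = -7 − T → 3·T = -46 − (-7) = -39.
T = -39/3 = -13 dBu.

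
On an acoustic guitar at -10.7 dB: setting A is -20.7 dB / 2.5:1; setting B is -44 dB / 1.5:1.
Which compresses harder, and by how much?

B, by 5.1 dB

A: 10 dB over, compressed to 4 dB over, so 6 dB of GR.
B: 33.3 dB over, compressed to 22.2 dB over, so 11.1 dB of GR.
Difference: 5.1 dB in favour of B.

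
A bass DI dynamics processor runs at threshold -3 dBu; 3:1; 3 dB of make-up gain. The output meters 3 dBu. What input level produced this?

6 dBu

Remove make-up: 3 − 3 = 0 dBu.
Post-compression overshoot = 0 − (-3) = 3 dB.
Undo the ratio: input overshoot = 3 × 3 = 9 dB, giving input = 6 dBu.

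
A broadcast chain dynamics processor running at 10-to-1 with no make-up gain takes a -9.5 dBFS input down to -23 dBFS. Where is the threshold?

-24.5 dBFS

Gain reduction = -9.5 − (-23) = 13.5 dB; output overshoot = GR / (R − 1) = 13.5 / 9 = 1.5 dB.
Threshold = output − output overshoot = -23 − 1.5 = -24.5 dBFS.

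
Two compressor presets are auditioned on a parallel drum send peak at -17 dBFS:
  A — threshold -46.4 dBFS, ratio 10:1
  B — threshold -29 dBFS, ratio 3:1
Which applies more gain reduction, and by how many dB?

A, by 18.46 dB

A: overshoot 29.4 dB → output overshoot 2.94 dB → GR 26.46 dB.
B: overshoot 12 dB → output overshoot 4 dB → GR 8 dB.
Difference: 18.46 dB in favour of A.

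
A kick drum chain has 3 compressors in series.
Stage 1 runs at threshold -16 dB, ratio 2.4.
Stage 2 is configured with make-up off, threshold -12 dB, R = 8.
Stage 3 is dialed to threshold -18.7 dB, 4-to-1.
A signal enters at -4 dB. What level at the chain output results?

Stage 1: 12 dB above -16 dB, reduced 2.4:1 to 5 dB above → -11 dB.
Stage 2: overshoot 1 dB → 1/8 = 0.125 dB → -11.875 dB.
Stage 3: -11.875 dB is 6.825 dB over -18.7 dB; at 4:1 that becomes 1.70625 dB over, giving -16.99375 dB.

-16.99375 dB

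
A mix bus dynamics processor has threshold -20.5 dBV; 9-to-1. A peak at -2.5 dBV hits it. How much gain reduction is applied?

16 dB

-2.5 dBV exceeds the threshold by 18 dB.
At 9:1, output sits 18/9 = 2 dB above threshold.
GR = overshoot in − overshoot out = 18 − 2 = 16 dB.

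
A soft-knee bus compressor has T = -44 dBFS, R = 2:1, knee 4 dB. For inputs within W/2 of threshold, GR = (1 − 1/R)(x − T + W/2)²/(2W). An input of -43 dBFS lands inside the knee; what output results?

-43.5625 dBFS

x − T + W/2 = -43 − (-44) + 2 = 3.
GR = (1 − 1/2) × 3² / 8 = 0.5 × 9 / 8 = 0.5625 dB.
Output = -43 − 0.5625 = -43.5625 dBFS.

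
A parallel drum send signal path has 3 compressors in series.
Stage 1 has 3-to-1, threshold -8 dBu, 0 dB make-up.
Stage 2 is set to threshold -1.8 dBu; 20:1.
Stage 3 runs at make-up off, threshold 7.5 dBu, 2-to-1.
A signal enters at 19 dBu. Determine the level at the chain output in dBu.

-1.66 dBu

Stage 1: 19 dBu is 27 dB over -8 dBu; at 3:1 that becomes 9 dB over, giving 1 dBu.
Stage 2: 2.8 dB above -1.8 dBu, reduced 20:1 to 0.14 dB above → -1.66 dBu.
Stage 3: below threshold (-1.66 ≤ 7.5); passes unchanged; output -1.66 dBu.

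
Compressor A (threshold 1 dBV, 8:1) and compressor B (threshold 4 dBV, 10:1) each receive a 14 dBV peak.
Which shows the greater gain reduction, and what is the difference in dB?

A, by 2.375 dB

A: GR = 13 − 13/8 = 11.375 dB.
B: GR = 10 − 10/10 = 9 dB.
A reduces 2.375 dB more.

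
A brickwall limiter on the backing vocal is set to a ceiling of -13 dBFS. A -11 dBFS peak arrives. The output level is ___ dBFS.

At ∞:1, everything above -13 dBFS is held at the ceiling.

-13 dBFS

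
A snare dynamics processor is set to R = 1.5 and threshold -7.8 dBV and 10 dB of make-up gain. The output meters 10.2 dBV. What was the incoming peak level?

Remove make-up: 10.2 − 10 = 0.2 dBV.
That's 8 dB above the -7.8 dBV threshold.
Input overshoot = R × output overshoot = 12 dB → input = -7.8 + 12 = 4.2 dBV.

4.2 dBV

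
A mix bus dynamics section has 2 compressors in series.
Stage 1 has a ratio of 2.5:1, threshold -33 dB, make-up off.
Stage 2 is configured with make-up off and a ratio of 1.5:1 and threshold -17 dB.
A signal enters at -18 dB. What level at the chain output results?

-27 dB

Stage 1: overshoot 15 dB → 15/2.5 = 6 dB → -27 dB.
Stage 2: -27 dB is at or below the -17 dB threshold — no compression; output -27 dB.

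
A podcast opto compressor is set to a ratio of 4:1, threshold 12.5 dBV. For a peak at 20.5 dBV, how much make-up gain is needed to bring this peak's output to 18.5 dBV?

Without make-up, output = threshold + overshoot/4 = 12.5 + 2 = 14.5 dBV.
Gap to target: 4 dB.

4 dB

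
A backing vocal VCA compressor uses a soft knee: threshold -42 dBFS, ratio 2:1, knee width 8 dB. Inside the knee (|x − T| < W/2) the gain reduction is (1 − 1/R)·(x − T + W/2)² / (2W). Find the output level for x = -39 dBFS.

x − T + W/2 = -39 − (-42) + 4 = 7.
GR = (1 − 1/2) × 7² / 16 = 0.5 × 49 / 16 = 1.53125 dB.
Output = -39 − 1.53125 = -40.53125 dBFS.

-40.53125 dBFS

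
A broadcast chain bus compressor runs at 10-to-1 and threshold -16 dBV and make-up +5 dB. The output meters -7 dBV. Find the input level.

Stripping the +5 dB make-up gives -12 dBV at the gain stage.
Post-compression overshoot = -12 − (-16) = 4 dB.
Before 10:1 compression the overshoot was 4 × 10 = 40 dB, so input = -16 + 40 = 24 dBV.

24 dBV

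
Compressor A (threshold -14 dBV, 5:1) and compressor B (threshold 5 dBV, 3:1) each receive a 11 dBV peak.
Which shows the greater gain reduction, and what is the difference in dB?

A: 25 dB over, compressed to 5 dB over, so 20 dB of GR.
B: 6 dB over, compressed to 2 dB over, so 4 dB of GR.
A reduces 16 dB more.

A, by 16 dB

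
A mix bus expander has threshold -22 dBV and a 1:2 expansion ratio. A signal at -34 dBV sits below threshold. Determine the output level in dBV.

-46 dBV

Undershoot = (-22) − (-34) = 12 dB.
At 1:2, that expands to 24 dB under threshold.
Output = -22 − 24 = -46 dBV.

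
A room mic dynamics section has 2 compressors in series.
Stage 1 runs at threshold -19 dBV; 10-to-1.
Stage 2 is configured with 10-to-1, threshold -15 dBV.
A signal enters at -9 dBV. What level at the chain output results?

-18 dBV

Stage 1: overshoot 10 dB → 10/10 = 1 dB → -18 dBV.
Stage 2: -18 dBV is at or below the -15 dBV threshold — no compression; output -18 dBV.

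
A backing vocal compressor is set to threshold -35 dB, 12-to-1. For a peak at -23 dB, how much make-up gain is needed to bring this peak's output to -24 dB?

10 dB

The peak compresses to -35 + 12/12 = -34 dB.
To reach -24 dB requires -24 − (-34) = 10 dB of make-up.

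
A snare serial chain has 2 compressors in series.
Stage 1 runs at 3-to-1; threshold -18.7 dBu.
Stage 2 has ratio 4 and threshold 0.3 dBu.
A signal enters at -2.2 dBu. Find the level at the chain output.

-13.2 dBu

Stage 1: -2.2 dBu is 16.5 dB over -18.7 dBu; at 3:1 that becomes 5.5 dB over, giving -13.2 dBu.
Stage 2: below threshold (-13.2 ≤ 0.3); passes unchanged; output -13.2 dBu.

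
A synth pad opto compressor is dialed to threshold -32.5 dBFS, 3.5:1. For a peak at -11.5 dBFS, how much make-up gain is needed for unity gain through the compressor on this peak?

15 dB

Overshoot 21 dB → 21/3.5 = 6 dB after compression, so the compressed level is -32.5 + 6 = -26.5 dBFS.
Make-up = target − compressed = -11.5 − (-26.5) = 15 dB.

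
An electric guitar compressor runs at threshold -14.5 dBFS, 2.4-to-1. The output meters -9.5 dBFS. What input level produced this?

-2.5 dBFS

Post-compression overshoot = -9.5 − (-14.5) = 5 dB.
Input overshoot = R × output overshoot = 12 dB → input = -14.5 + 12 = -2.5 dBFS.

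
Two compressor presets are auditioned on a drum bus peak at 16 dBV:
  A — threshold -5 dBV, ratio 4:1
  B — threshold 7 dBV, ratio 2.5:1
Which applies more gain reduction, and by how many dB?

A: overshoot 21 dB → output overshoot 5.25 dB → GR 15.75 dB.
B: overshoot 9 dB → output overshoot 3.6 dB → GR 5.4 dB.
A reduces 10.35 dB more.

A, by 10.35 dB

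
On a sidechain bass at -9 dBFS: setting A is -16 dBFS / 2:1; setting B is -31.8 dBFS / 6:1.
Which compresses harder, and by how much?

B, by 15.5 dB

A: GR = 7 − 7/2 = 3.5 dB.
B: GR = 22.8 − 22.8/6 = 19 dB.
B applies 15.5 dB more gain reduction.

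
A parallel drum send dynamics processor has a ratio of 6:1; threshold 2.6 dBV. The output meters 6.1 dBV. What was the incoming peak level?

23.6 dBV

That's 3.5 dB above the 2.6 dBV threshold.
Input overshoot = R × output overshoot = 21 dB → input = 2.6 + 21 = 23.6 dBV.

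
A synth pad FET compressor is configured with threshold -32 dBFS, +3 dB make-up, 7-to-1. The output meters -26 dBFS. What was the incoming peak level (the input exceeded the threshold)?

-11 dBFS

Remove make-up: -26 − 3 = -29 dBFS.
That's 3 dB above the -32 dBFS threshold.
Before 7:1 compression the overshoot was 3 × 7 = 21 dB, so input = -32 + 21 = -11 dBFS.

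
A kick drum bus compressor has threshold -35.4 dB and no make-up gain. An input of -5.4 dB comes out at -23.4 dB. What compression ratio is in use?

2.5:1

Input overshoot = -5.4 − (-35.4) = 30 dB; output overshoot = -23.4 − (-35.4) = 12 dB.
Ratio = 30 / 12 = 2.5.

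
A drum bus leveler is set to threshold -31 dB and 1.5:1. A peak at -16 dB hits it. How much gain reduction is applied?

Overshoot = -16 − (-31) = 15 dB.
After 1.5:1 compression the overshoot becomes 15/1.5 = 10 dB.
GR = overshoot in − overshoot out = 15 − 10 = 5 dB.

5 dB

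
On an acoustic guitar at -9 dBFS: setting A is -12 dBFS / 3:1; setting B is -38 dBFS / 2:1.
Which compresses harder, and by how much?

A: GR = 3 − 3/3 = 2 dB.
B: GR = 29 − 29/2 = 14.5 dB.
Difference: 12.5 dB in favour of B.

B, by 12.5 dB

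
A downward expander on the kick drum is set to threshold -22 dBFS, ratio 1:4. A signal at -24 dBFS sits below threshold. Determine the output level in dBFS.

-30 dBFS

Below threshold, a 1:4 expander applies gain = (4−1)×(T − x) of attenuation.
(4−1) × 2 = 6 dB, so output = -24 − 6 = -30 dBFS.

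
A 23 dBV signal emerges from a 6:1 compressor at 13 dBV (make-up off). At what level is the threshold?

Gain reduction = 23 − 13 = 10 dB; output overshoot = GR / (R − 1) = 10 / 5 = 2 dB.
Threshold = output − output overshoot = 13 − 2 = 11 dBV.

11 dBV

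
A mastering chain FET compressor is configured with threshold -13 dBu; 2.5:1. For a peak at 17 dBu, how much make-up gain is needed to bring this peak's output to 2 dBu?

3 dB

Without make-up, output = threshold + overshoot/2.5 = -13 + 12 = -1 dBu.
Gap to target: 3 dB.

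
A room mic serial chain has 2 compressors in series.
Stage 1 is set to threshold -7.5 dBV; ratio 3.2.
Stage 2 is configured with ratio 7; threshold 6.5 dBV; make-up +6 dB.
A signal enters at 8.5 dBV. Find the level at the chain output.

Stage 1: overshoot 16 dB → 16/3.2 = 5 dB → -2.5 dBV.
Stage 2: below threshold (-2.5 ≤ 6.5); passes unchanged; make-up brings it to 3.5 dBV.

3.5 dBV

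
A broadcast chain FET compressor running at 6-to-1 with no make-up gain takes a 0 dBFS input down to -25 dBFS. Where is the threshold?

Gain reduction = 0 − (-25) = 25 dB; output overshoot = GR / (R − 1) = 25 / 5 = 5 dB.
Threshold = output − output overshoot = -25 − 5 = -30 dBFS.

-30 dBFS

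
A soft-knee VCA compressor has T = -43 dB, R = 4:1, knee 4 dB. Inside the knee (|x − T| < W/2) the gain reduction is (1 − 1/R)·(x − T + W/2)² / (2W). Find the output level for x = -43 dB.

-43.375 dB

x − T + W/2 = -43 − (-43) + 2 = 2.
GR = (1 − 1/4) × 2² / 8 = 0.75 × 4 / 8 = 0.375 dB.
Output = -43 − 0.375 = -43.375 dB.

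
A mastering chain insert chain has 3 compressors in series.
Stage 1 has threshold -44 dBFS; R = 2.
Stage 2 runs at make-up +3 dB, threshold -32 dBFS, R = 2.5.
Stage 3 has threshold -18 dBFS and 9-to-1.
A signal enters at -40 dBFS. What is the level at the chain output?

Stage 1: -40 dBFS is 4 dB over -44 dBFS; at 2:1 that becomes 2 dB over, giving -42 dBFS.
Stage 2: -42 dBFS is at or below the -32 dBFS threshold — no compression; make-up brings it to -39 dBFS.
Stage 3: -39 dBFS ≤ -18 dBFS, so stage 3 doesn't engage; output -39 dBFS.

-39 dBFS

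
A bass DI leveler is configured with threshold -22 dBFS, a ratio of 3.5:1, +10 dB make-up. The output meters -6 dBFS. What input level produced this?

-1 dBFS

Remove make-up: -6 − 10 = -16 dBFS.
That's 6 dB above the -22 dBFS threshold.
Undo the ratio: input overshoot = 6 × 3.5 = 21 dB, giving input = -1 dBFS.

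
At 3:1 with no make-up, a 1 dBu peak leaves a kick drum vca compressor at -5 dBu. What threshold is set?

Gain reduction = 1 − (-5) = 6 dB; output overshoot = GR / (R − 1) = 6 / 2 = 3 dB.
Threshold = output − output overshoot = -5 − 3 = -8 dBu.

-8 dBu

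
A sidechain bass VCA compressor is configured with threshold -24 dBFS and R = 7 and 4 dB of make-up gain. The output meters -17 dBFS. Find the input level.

-3 dBFS

Remove make-up: -17 − 4 = -21 dBFS.
The compressed level sits -21 − (-24) = 3 dB over threshold.
Before 7:1 compression the overshoot was 3 × 7 = 21 dB, so input = -24 + 21 = -3 dBFS.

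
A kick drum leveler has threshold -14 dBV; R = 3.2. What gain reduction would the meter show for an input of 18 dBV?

22 dB

18 dBV exceeds the threshold by 32 dB.
A 3.2:1 ratio leaves 10 dB of that excess.
Gain reduction = 32 − 10 = 22 dB.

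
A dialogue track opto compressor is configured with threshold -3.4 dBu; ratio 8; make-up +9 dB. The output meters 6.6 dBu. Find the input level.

4.6 dBu

Before make-up, the level was 6.6 − 9 = -2.4 dBu.
The compressed level sits -2.4 − (-3.4) = 1 dB over threshold.
Input overshoot = R × output overshoot = 8 dB → input = -3.4 + 8 = 4.6 dBu.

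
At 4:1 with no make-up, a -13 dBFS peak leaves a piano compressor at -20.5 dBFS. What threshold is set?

-23 dBFS

Input is 10 dB above T (since output overshoot × R = input overshoot: (-20.5 − T)·4 = -13 − T gives T = -23 dBFS).
Check: -23 + (-13 − (-23))/4 = -23 + 2.5 = -20.5 dBFS. ✓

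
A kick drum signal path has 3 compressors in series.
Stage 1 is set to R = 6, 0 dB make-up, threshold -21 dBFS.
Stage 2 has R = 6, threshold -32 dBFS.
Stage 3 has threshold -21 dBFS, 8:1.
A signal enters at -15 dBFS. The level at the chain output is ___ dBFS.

Stage 1: 6 dB above -21 dBFS, reduced 6:1 to 1 dB above → -20 dBFS.
Stage 2: -20 dBFS is 12 dB over -32 dBFS; at 6:1 that becomes 2 dB over, giving -30 dBFS.
Stage 3: -30 dBFS is at or below the -21 dBFS threshold — no compression; output -30 dBFS.

-30 dBFS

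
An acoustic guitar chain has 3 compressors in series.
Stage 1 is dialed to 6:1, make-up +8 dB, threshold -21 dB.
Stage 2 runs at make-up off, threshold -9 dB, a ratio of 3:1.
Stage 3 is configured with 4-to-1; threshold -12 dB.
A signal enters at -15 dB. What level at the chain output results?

Stage 1: overshoot 6 dB → 6/6 = 1 dB → -20 dB; +8 dB make-up → -12 dB.
Stage 2: -12 dB is at or below the -9 dB threshold — no compression; output -12 dB.
Stage 3: below threshold (-12 ≤ -12); passes unchanged; output -12 dB.

-12 dB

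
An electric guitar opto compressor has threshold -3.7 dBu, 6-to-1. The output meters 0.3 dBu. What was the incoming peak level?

20.3 dBu

The compressed level sits 0.3 − (-3.7) = 4 dB over threshold.
Before 6:1 compression the overshoot was 4 × 6 = 24 dB, so input = -3.7 + 24 = 20.3 dBu.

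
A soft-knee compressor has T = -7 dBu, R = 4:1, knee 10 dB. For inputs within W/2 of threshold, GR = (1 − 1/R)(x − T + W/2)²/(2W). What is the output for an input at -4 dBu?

x − T + W/2 = -4 − (-7) + 5 = 8.
GR = (1 − 1/4) × 8² / 20 = 0.75 × 64 / 20 = 2.4 dB.
Output = -4 − 2.4 = -6.4 dBu.

-6.4 dBu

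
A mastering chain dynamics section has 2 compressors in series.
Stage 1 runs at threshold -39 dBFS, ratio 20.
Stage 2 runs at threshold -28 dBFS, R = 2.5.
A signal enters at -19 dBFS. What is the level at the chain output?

Stage 1: overshoot 20 dB → 20/20 = 1 dB → -38 dBFS.
Stage 2: below threshold (-38 ≤ -28); passes unchanged; output -38 dBFS.

-38 dBFS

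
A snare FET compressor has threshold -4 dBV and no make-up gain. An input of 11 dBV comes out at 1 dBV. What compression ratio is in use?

3:1

Input overshoot = 11 − (-4) = 15 dB; output overshoot = 1 − (-4) = 5 dB.
Ratio = 15 / 5 = 3.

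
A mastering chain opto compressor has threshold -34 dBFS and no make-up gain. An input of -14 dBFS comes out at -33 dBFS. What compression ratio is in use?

20:1

Input overshoot = -14 − (-34) = 20 dB; output overshoot = -33 − (-34) = 1 dB.
Ratio = 20 / 1 = 20.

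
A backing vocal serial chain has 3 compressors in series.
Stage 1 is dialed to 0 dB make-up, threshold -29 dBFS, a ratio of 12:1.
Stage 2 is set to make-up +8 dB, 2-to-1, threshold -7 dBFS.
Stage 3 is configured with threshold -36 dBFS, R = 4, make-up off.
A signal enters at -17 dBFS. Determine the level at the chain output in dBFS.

-32 dBFS

Stage 1: -17 dBFS is 12 dB over -29 dBFS; at 12:1 that becomes 1 dB over, giving -28 dBFS.
Stage 2: -28 dBFS is at or below the -7 dBFS threshold — no compression; make-up brings it to -20 dBFS.
Stage 3: -20 dBFS is 16 dB over -36 dBFS; at 4:1 that becomes 4 dB over, giving -32 dBFS.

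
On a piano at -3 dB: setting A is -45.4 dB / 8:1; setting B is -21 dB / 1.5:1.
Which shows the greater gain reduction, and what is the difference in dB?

A, by 31.1 dB

A: GR = 42.4 − 42.4/8 = 37.1 dB.
B: GR = 18 − 18/1.5 = 6 dB.
A applies 31.1 dB more gain reduction.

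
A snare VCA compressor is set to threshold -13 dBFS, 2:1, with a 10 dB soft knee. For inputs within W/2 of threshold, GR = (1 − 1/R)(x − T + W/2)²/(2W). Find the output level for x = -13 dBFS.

-13.625 dBFS

x − T + W/2 = -13 − (-13) + 5 = 5.
GR = (1 − 1/2) × 5² / 20 = 0.5 × 25 / 20 = 0.625 dB.
Output = -13 − 0.625 = -13.625 dBFS.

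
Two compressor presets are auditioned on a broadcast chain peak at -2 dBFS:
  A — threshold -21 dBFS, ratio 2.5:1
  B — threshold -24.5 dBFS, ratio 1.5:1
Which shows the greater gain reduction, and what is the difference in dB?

A: 19 dB over, compressed to 7.6 dB over, so 11.4 dB of GR.
B: 22.5 dB over, compressed to 15 dB over, so 7.5 dB of GR.
A reduces 3.9 dB more.

A, by 3.9 dB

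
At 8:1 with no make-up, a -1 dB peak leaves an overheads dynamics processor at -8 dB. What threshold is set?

-9 dB

Gain reduction = -1 − (-8) = 7 dB; output overshoot = GR / (R − 1) = 7 / 7 = 1 dB.
Threshold = output − output overshoot = -8 − 1 = -9 dB.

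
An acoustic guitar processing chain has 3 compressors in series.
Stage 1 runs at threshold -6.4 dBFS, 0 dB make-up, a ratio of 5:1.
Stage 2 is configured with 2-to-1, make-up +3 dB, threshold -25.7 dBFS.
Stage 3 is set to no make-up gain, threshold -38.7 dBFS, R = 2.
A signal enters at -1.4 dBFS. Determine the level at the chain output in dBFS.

-25.625 dBFS

Stage 1: 5 dB above -6.4 dBFS, reduced 5:1 to 1 dB above → -5.4 dBFS.
Stage 2: overshoot 20.3 dB → 20.3/2 = 10.15 dB → -15.55 dBFS; +3 dB make-up → -12.55 dBFS.
Stage 3: 26.15 dB above -38.7 dBFS, reduced 2:1 to 13.075 dB above → -25.625 dBFS.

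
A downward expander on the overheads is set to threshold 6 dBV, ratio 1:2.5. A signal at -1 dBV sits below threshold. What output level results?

The input is 7 dB below the 6 dBV threshold.
A 1:2.5 expander multiplies undershoot by 2.5: 7 × 2.5 = 17.5 dB below threshold.
Output = 6 − 17.5 = -11.5 dBV.

-11.5 dBV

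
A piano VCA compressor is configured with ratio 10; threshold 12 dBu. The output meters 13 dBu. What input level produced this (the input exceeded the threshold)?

22 dBu

The compressed level sits 13 − 12 = 1 dB over threshold.
Before 10:1 compression the overshoot was 1 × 10 = 10 dB, so input = 12 + 10 = 22 dBu.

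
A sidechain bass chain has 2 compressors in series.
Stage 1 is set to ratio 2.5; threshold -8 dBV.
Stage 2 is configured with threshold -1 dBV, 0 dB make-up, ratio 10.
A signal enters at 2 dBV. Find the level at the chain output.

Stage 1: 2 dBV is 10 dB over -8 dBV; at 2.5:1 that becomes 4 dB over, giving -4 dBV.
Stage 2: below threshold (-4 ≤ -1); passes unchanged; output -4 dBV.

-4 dBV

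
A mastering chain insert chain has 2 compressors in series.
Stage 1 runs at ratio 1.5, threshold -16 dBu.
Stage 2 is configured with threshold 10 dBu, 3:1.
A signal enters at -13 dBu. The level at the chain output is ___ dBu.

Stage 1: overshoot 3 dB → 3/1.5 = 2 dB → -14 dBu.
Stage 2: -14 dBu ≤ 10 dBu, so stage 2 doesn't engage; output -14 dBu.

-14 dBu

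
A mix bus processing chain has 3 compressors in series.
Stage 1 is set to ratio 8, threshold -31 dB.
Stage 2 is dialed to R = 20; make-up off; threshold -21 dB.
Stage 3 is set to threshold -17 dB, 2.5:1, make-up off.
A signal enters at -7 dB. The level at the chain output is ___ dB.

Stage 1: 24 dB above -31 dB, reduced 8:1 to 3 dB above → -28 dB.
Stage 2: below threshold (-28 ≤ -21); passes unchanged; output -28 dB.
Stage 3: -28 dB ≤ -17 dB, so stage 3 doesn't engage; output -28 dB.

-28 dB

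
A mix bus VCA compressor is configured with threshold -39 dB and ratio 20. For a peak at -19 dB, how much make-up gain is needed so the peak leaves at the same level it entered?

19 dB

The peak compresses to -39 + 20/20 = -38 dB.
To reach -19 dB requires -19 − (-38) = 19 dB of make-up.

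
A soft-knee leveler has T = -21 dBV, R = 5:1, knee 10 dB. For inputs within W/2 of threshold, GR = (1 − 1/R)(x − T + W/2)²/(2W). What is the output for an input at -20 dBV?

-21.44 dBV

x − T + W/2 = -20 − (-21) + 5 = 6.
GR = (1 − 1/5) × 6² / 20 = 0.8 × 36 / 20 = 1.44 dB.
Output = -20 − 1.44 = -21.44 dBV.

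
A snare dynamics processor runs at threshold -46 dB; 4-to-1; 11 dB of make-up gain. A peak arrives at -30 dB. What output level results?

-31 dB

-30 dB sits 16 dB over threshold.
4:1 compression reduces that to 16/4 = 4 dB over.
So the level is -46 + 4 = -42 dB; make-up adds 11 dB, giving -31 dB.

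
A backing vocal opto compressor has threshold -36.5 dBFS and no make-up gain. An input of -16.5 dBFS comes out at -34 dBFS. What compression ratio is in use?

Input overshoot = -16.5 − (-36.5) = 20 dB; output overshoot = -34 − (-36.5) = 2.5 dB.
Ratio = 20 / 2.5 = 8.

8:1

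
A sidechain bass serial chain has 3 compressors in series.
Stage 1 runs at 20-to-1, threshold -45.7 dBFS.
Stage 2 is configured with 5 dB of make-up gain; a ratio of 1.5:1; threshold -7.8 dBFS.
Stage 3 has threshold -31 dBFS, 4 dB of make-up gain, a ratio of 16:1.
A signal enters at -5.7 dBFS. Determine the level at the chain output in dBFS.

-34.7 dBFS

Stage 1: 40 dB above -45.7 dBFS, reduced 20:1 to 2 dB above → -43.7 dBFS.
Stage 2: below threshold (-43.7 ≤ -7.8); passes unchanged; make-up brings it to -38.7 dBFS.
Stage 3: -38.7 dBFS ≤ -31 dBFS, so stage 3 doesn't engage; make-up brings it to -34.7 dBFS.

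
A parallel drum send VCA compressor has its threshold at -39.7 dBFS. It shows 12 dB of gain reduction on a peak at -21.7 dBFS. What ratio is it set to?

3:1

Input overshoot = -21.7 − (-39.7) = 18 dB.
Output overshoot = 18 − 12 = 6 dB.
Ratio = input overshoot / output overshoot = 18 / 6 = 3.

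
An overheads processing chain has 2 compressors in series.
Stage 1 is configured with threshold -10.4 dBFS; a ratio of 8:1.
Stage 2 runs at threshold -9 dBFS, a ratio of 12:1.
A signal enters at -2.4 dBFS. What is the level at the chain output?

-9.4 dBFS

Stage 1: overshoot 8 dB → 8/8 = 1 dB → -9.4 dBFS.
Stage 2: below threshold (-9.4 ≤ -9); passes unchanged; output -9.4 dBFS.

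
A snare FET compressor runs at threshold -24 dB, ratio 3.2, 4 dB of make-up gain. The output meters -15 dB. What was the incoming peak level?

Stripping the +4 dB make-up gives -19 dB at the gain stage.
The compressed level sits -19 − (-24) = 5 dB over threshold.
Before 3.2:1 compression the overshoot was 5 × 3.2 = 16 dB, so input = -24 + 16 = -8 dB.

-8 dB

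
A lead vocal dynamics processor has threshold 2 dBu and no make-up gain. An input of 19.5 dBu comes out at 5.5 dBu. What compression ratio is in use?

Input overshoot = 19.5 − 2 = 17.5 dB; output overshoot = 5.5 − 2 = 3.5 dB.
Ratio = 17.5 / 3.5 = 5.

5:1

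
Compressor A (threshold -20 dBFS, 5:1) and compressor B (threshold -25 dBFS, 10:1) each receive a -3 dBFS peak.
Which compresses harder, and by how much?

A: overshoot 17 dB → output overshoot 3.4 dB → GR 13.6 dB.
B: overshoot 22 dB → output overshoot 2.2 dB → GR 19.8 dB.
Difference: 6.2 dB in favour of B.

B, by 6.2 dB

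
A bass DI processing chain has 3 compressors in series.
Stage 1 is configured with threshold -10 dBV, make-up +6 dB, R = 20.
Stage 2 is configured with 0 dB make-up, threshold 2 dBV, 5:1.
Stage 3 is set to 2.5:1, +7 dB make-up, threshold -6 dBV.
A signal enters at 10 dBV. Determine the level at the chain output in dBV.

2.2 dBV

Stage 1: 20 dB above -10 dBV, reduced 20:1 to 1 dB above → -9 dBV; +6 dB make-up → -3 dBV.
Stage 2: -3 dBV ≤ 2 dBV, so stage 2 doesn't engage; output -3 dBV.
Stage 3: 3 dB above -6 dBV, reduced 2.5:1 to 1.2 dB above → -4.8 dBV; +7 dB make-up → 2.2 dBV.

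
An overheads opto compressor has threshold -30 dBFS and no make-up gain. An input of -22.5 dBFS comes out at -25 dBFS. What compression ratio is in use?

Input overshoot = -22.5 − (-30) = 7.5 dB; output overshoot = -25 − (-30) = 5 dB.
Ratio = 7.5 / 5 = 1.5.

1.5:1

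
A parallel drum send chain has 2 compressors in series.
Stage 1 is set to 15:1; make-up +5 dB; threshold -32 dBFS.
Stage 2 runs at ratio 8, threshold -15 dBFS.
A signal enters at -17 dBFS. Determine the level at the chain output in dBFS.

Stage 1: -17 dBFS is 15 dB over -32 dBFS; at 15:1 that becomes 1 dB over, giving -31 dBFS; +5 dB make-up → -26 dBFS.
Stage 2: -26 dBFS ≤ -15 dBFS, so stage 2 doesn't engage; output -26 dBFS.

-26 dBFS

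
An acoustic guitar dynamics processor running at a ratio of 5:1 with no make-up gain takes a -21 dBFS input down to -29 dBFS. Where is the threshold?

Input is 10 dB above T (since output overshoot × R = input overshoot: (-29 − T)·5 = -21 − T gives T = -31 dBFS).
Check: -31 + (-21 − (-31))/5 = -31 + 2 = -29 dBFS. ✓

-31 dBFS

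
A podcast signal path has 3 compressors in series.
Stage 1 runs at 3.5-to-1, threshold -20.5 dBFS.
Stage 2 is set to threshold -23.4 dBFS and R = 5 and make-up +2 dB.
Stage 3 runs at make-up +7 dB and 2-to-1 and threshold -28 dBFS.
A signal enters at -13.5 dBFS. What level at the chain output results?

Stage 1: overshoot 7 dB → 7/3.5 = 2 dB → -18.5 dBFS.
Stage 2: 4.9 dB above -23.4 dBFS, reduced 5:1 to 0.98 dB above → -22.42 dBFS; +2 dB make-up → -20.42 dBFS.
Stage 3: overshoot 7.58 dB → 7.58/2 = 3.79 dB → -24.21 dBFS; +7 dB make-up → -17.21 dBFS.

-17.21 dBFS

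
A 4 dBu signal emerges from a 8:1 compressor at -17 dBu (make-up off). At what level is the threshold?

-20 dBu

Let T be the threshold. Output overshoot = (input overshoot)/R, so -17 − T = (4 − T)/8.
8·(-17 − T) = 4 − T → 7·T = -136 − 4 = -140.
T = -140/7 = -20 dBu.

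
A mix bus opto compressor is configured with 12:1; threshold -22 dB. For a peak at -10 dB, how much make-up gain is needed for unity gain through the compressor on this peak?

11 dB

The peak compresses to -22 + 12/12 = -21 dB.
To reach -10 dB requires -10 − (-21) = 11 dB of make-up.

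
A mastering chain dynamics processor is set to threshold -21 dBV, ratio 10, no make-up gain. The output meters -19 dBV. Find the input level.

That's 2 dB above the -21 dBV threshold.
Undo the ratio: input overshoot = 2 × 10 = 20 dB, giving input = -1 dBV.

-1 dBV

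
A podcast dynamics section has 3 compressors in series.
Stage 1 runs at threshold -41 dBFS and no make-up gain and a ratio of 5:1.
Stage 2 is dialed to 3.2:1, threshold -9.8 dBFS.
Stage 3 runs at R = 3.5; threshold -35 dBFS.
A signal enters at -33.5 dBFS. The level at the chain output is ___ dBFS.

-39.5 dBFS

Stage 1: overshoot 7.5 dB → 7.5/5 = 1.5 dB → -39.5 dBFS.
Stage 2: -39.5 dBFS ≤ -9.8 dBFS, so stage 2 doesn't engage; output -39.5 dBFS.
Stage 3: -39.5 dBFS ≤ -35 dBFS, so stage 3 doesn't engage; output -39.5 dBFS.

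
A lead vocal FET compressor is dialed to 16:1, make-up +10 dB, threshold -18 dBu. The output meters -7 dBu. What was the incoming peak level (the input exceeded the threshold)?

Stripping the +10 dB make-up gives -17 dBu at the gain stage.
That's 1 dB above the -18 dBu threshold.
Undo the ratio: input overshoot = 1 × 16 = 16 dB, giving input = -2 dBu.

-2 dBu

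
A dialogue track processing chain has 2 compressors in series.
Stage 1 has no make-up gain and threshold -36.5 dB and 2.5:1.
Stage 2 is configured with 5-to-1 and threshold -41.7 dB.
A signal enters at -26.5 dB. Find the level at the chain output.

Stage 1: overshoot 10 dB → 10/2.5 = 4 dB → -32.5 dB.
Stage 2: 9.2 dB above -41.7 dB, reduced 5:1 to 1.84 dB above → -39.86 dB.

-39.86 dB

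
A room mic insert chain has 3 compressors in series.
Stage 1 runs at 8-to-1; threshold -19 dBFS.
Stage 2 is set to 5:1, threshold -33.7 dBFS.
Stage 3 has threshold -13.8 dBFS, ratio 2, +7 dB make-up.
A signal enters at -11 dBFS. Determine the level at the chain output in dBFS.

Stage 1: overshoot 8 dB → 8/8 = 1 dB → -18 dBFS.
Stage 2: -18 dBFS is 15.7 dB over -33.7 dBFS; at 5:1 that becomes 3.14 dB over, giving -30.56 dBFS.
Stage 3: -30.56 dBFS is at or below the -13.8 dBFS threshold — no compression; make-up brings it to -23.56 dBFS.

-23.56 dBFS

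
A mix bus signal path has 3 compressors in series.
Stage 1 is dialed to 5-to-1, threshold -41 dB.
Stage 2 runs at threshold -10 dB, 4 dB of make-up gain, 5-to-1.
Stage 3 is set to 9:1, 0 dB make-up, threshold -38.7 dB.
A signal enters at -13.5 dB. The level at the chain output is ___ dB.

Stage 1: 27.5 dB above -41 dB, reduced 5:1 to 5.5 dB above → -35.5 dB.
Stage 2: -35.5 dB is at or below the -10 dB threshold — no compression; make-up brings it to -31.5 dB.
Stage 3: 7.2 dB above -38.7 dB, reduced 9:1 to 0.8 dB above → -37.9 dB.

-37.9 dB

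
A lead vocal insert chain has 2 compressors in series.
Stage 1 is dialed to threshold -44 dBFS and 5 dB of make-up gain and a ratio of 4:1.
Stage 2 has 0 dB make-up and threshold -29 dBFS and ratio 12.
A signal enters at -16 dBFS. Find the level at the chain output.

-32 dBFS

Stage 1: overshoot 28 dB → 28/4 = 7 dB → -37 dBFS; +5 dB make-up → -32 dBFS.
Stage 2: -32 dBFS ≤ -29 dBFS, so stage 2 doesn't engage; output -32 dBFS.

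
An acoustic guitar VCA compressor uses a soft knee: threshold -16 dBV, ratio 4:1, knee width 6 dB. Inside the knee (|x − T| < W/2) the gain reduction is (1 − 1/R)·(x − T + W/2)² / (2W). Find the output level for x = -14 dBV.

-15.5625 dBV

x − T + W/2 = -14 − (-16) + 3 = 5.
GR = (1 − 1/4) × 5² / 12 = 0.75 × 25 / 12 = 1.5625 dB.
Output = -14 − 1.5625 = -15.5625 dBV.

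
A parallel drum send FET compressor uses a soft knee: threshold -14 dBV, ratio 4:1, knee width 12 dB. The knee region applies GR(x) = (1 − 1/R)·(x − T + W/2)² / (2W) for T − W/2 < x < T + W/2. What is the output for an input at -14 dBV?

x − T + W/2 = -14 − (-14) + 6 = 6.
GR = (1 − 1/4) × 6² / 24 = 0.75 × 36 / 24 = 1.125 dB.
Output = -14 − 1.125 = -15.125 dBV.

-15.125 dBV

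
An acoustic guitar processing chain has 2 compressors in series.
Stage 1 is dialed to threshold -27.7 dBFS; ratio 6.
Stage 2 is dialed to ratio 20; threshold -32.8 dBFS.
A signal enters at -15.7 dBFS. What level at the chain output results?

Stage 1: overshoot 12 dB → 12/6 = 2 dB → -25.7 dBFS.
Stage 2: overshoot 7.1 dB → 7.1/20 = 0.355 dB → -32.445 dBFS.

-32.445 dBFS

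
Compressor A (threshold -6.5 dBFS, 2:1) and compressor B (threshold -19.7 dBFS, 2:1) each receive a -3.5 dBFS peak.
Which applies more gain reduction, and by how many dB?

B, by 6.6 dB

A: overshoot 3 dB → output overshoot 1.5 dB → GR 1.5 dB.
B: overshoot 16.2 dB → output overshoot 8.1 dB → GR 8.1 dB.
B applies 6.6 dB more gain reduction.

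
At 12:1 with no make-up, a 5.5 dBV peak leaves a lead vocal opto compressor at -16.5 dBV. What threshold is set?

-18.5 dBV

Input is 24 dB above T (since output overshoot × R = input overshoot: (-16.5 − T)·12 = 5.5 − T gives T = -18.5 dBV).
Check: -18.5 + (5.5 − (-18.5))/12 = -18.5 + 2 = -16.5 dBV. ✓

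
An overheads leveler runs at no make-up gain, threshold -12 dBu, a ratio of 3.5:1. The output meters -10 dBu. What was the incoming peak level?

-5 dBu

That's 2 dB above the -12 dBu threshold.
Input overshoot = R × output overshoot = 7 dB → input = -12 + 7 = -5 dBu.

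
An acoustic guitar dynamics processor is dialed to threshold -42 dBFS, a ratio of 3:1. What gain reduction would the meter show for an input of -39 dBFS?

The signal is 3 dB above threshold.
After 3:1 compression the overshoot becomes 3/3 = 1 dB.
GR = overshoot in − overshoot out = 3 − 1 = 2 dB.

2 dB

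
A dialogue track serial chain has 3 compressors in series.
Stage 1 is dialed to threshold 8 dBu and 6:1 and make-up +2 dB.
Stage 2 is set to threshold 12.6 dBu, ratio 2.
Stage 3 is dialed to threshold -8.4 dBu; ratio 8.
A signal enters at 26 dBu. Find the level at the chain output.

-5.75 dBu

Stage 1: 26 dBu is 18 dB over 8 dBu; at 6:1 that becomes 3 dB over, giving 11 dBu; +2 dB make-up → 13 dBu.
Stage 2: 13 dBu is 0.4 dB over 12.6 dBu; at 2:1 that becomes 0.2 dB over, giving 12.8 dBu.
Stage 3: overshoot 21.2 dB → 21.2/8 = 2.65 dB → -5.75 dBu.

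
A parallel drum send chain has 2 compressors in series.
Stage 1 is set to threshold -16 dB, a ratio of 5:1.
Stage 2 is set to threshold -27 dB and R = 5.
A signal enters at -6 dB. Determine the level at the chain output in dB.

-24.4 dB

Stage 1: 10 dB above -16 dB, reduced 5:1 to 2 dB above → -14 dB.
Stage 2: -14 dB is 13 dB over -27 dB; at 5:1 that becomes 2.6 dB over, giving -24.4 dB.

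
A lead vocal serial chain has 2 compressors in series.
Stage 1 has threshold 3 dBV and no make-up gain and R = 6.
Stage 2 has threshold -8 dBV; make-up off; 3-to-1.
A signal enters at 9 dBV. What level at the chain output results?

Stage 1: 6 dB above 3 dBV, reduced 6:1 to 1 dB above → 4 dBV.
Stage 2: 12 dB above -8 dBV, reduced 3:1 to 4 dB above → -4 dBV.

-4 dBV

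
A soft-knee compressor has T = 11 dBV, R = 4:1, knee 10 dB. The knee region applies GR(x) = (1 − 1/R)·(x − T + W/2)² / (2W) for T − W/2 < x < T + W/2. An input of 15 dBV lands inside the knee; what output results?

x − T + W/2 = 15 − 11 + 5 = 9.
GR = (1 − 1/4) × 9² / 20 = 0.75 × 81 / 20 = 3.0375 dB.
Output = 15 − 3.0375 = 11.9625 dBV.

11.9625 dBV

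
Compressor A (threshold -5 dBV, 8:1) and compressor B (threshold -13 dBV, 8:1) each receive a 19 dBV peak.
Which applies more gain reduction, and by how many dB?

B, by 7 dB

A: GR = 24 − 24/8 = 21 dB.
B: GR = 32 − 32/8 = 28 dB.
B reduces 7 dB more.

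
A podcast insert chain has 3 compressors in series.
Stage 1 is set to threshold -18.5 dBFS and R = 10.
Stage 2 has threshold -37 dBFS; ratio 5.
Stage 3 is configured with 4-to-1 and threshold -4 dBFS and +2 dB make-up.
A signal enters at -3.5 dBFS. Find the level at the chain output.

-31 dBFS

Stage 1: 15 dB above -18.5 dBFS, reduced 10:1 to 1.5 dB above → -17 dBFS.
Stage 2: -17 dBFS is 20 dB over -37 dBFS; at 5:1 that becomes 4 dB over, giving -33 dBFS.
Stage 3: -33 dBFS is at or below the -4 dBFS threshold — no compression; make-up brings it to -31 dBFS.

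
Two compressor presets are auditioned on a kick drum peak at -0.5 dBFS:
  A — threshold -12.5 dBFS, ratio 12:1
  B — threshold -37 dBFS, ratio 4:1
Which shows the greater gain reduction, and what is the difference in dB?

B, by 16.375 dB

A: GR = 12 − 12/12 = 11 dB.
B: GR = 36.5 − 36.5/4 = 27.375 dB.
B applies 16.375 dB more gain reduction.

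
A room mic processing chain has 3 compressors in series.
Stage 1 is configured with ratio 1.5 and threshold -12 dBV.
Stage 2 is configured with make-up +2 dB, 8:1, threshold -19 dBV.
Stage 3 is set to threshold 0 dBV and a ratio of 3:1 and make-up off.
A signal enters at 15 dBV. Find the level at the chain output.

Stage 1: 15 dBV is 27 dB over -12 dBV; at 1.5:1 that becomes 18 dB over, giving 6 dBV.
Stage 2: 25 dB above -19 dBV, reduced 8:1 to 3.125 dB above → -15.875 dBV; +2 dB make-up → -13.875 dBV.
Stage 3: below threshold (-13.875 ≤ 0); passes unchanged; output -13.875 dBV.

-13.875 dBV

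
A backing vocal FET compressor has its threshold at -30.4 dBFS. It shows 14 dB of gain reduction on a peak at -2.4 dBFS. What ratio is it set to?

2:1

Input overshoot = -2.4 − (-30.4) = 28 dB.
Output overshoot = 28 − 14 = 14 dB.
Ratio = input overshoot / output overshoot = 28 / 14 = 2.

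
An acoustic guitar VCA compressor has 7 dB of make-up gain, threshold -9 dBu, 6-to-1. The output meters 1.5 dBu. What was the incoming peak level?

12 dBu

Stripping the +7 dB make-up gives -5.5 dBu at the gain stage.
The compressed level sits -5.5 − (-9) = 3.5 dB over threshold.
Before 6:1 compression the overshoot was 3.5 × 6 = 21 dB, so input = -9 + 21 = 12 dBu.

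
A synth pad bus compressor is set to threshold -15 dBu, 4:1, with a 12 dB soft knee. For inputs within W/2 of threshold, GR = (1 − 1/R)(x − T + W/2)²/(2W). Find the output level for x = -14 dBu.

-15.53125 dBu

x − T + W/2 = -14 − (-15) + 6 = 7.
GR = (1 − 1/4) × 7² / 24 = 0.75 × 49 / 24 = 1.53125 dB.
Output = -14 − 1.53125 = -15.53125 dBu.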